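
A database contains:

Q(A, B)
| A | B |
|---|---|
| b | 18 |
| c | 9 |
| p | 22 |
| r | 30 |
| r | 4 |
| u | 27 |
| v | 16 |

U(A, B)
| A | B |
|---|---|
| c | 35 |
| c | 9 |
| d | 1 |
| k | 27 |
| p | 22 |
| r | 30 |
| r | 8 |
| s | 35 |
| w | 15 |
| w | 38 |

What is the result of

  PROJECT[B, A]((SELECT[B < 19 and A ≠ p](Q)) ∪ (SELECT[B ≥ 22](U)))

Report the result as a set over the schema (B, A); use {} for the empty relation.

{(16, v), (18, b), (22, p), (27, k), (30, r), (35, c), (35, s), (38, w), (4, r), (9, c)}

Apply σ_{B < 19 and A ≠ p}; surviving tuples: {(b, 18), (c, 9), (r, 4), (v, 16)}
Apply σ_{B ≥ 22}; surviving tuples: {(c, 35), (k, 27), (p, 22), (r, 30), (s, 35), (w, 38)}
Taking the union: {(b, 18), (c, 35), (c, 9), (k, 27), (p, 22), (r, 30), (r, 4), (s, 35), (v, 16), (w, 38)}
π_{B, A} gives {(16, v), (18, b), (22, p), (27, k), (30, r), (35, c), (35, s), (38, w), (4, r), (9, c)}.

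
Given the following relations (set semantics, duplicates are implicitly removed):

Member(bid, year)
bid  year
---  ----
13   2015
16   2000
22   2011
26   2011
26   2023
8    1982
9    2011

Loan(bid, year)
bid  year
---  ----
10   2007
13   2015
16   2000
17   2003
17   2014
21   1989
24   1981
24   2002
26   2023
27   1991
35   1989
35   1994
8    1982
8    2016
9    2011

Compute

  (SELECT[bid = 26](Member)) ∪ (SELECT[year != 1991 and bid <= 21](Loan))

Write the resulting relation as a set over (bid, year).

Selection bid = 26: {(26, 2011), (26, 2023)}
Selection year != 1991 and bid <= 21: {(10, 2007), (13, 2015), (16, 2000), (17, 2003), (17, 2014), (21, 1989), (8, 1982), (8, 2016), (9, 2011)}
Taking the union: {(10, 2007), (13, 2015), (16, 2000), (17, 2003), (17, 2014), (21, 1989), (26, 2011), (26, 2023), (8, 1982), (8, 2016), (9, 2011)}

{(10, 2007), (13, 2015), (16, 2000), (17, 2003), (17, 2014), (21, 1989), (26, 2011), (26, 2023), (8, 1982), (8, 2016), (9, 2011)}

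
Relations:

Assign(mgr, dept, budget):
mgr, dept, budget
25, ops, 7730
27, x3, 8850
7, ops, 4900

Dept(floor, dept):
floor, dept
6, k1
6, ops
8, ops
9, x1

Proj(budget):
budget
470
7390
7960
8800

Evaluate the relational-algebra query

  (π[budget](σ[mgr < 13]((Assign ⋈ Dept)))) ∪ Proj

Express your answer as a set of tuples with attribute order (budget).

{470, 4900, 7390, 7960, 8800}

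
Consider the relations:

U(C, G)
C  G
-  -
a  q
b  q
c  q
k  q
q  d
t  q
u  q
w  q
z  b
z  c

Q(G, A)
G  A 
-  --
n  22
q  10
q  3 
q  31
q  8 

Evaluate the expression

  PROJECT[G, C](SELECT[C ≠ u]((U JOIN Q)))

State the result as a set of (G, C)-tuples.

Natural join on G: {(a, q, 10), (a, q, 3), (a, q, 31), (a, q, 8), (b, q, 10), (b, q, 3), (b, q, 31), (b, q, 8), (c, q, 10), (c, q, 3), (c, q, 31), (c, q, 8), (k, q, 10), (k, q, 3), (k, q, 31), (k, q, 8), (t, q, 10), (t, q, 3), (t, q, 31), (t, q, 8), (u, q, 10), (u, q, 3), (u, q, 31), (u, q, 8), (w, q, 10), (w, q, 3), (w, q, 31), (w, q, 8)}
Filtering on C ≠ u leaves {(a, q, 10), (a, q, 3), (a, q, 31), (a, q, 8), (b, q, 10), (b, q, 3), (b, q, 31), (b, q, 8), (c, q, 10), (c, q, 3), (c, q, 31), (c, q, 8), (k, q, 10), (k, q, 3), (k, q, 31), (k, q, 8), (t, q, 10), (t, q, 3), (t, q, 31), (t, q, 8), (w, q, 10), (w, q, 3), (w, q, 31), (w, q, 8)}.
π_{G, C} gives {(q, a), (q, b), (q, c), (q, k), (q, t), (q, w)} (18 duplicate(s) eliminated).

{(q, a), (q, b), (q, c), (q, k), (q, t), (q, w)}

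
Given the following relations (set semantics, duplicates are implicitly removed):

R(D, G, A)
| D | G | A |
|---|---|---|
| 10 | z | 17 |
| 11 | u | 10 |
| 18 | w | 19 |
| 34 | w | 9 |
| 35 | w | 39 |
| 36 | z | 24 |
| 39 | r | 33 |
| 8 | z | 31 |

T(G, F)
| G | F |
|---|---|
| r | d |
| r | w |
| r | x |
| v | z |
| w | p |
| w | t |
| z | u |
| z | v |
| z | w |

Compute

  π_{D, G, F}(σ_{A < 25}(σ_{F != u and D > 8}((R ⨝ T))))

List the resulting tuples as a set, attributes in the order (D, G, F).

Natural join on G: {(10, z, 17, u), (10, z, 17, v), (10, z, 17, w), (18, w, 19, p), (18, w, 19, t), (34, w, 9, p), (34, w, 9, t), (35, w, 39, p), (35, w, 39, t), (36, z, 24, u), (36, z, 24, v), (36, z, 24, w), (39, r, 33, d), (39, r, 33, w), (39, r, 33, x), (8, z, 31, u), (8, z, 31, v), (8, z, 31, w)}
σ[F != u and D > 8]: keep tuples satisfying F != u and D > 8 → {(10, z, 17, v), (10, z, 17, w), (18, w, 19, p), (18, w, 19, t), (34, w, 9, p), (34, w, 9, t), (35, w, 39, p), (35, w, 39, t), (36, z, 24, v), (36, z, 24, w), (39, r, 33, d), (39, r, 33, w), (39, r, 33, x)}
σ[A < 25]: keep tuples satisfying A < 25 → {(10, z, 17, v), (10, z, 17, w), (18, w, 19, p), (18, w, 19, t), (34, w, 9, p), (34, w, 9, t), (36, z, 24, v), (36, z, 24, w)}
π_{D, G, F} gives {(10, z, v), (10, z, w), (18, w, p), (18, w, t), (34, w, p), (34, w, t), (36, z, v), (36, z, w)}.

{(10, z, v), (10, z, w), (18, w, p), (18, w, t), (34, w, p), (34, w, t), (36, z, v), (36, z, w)}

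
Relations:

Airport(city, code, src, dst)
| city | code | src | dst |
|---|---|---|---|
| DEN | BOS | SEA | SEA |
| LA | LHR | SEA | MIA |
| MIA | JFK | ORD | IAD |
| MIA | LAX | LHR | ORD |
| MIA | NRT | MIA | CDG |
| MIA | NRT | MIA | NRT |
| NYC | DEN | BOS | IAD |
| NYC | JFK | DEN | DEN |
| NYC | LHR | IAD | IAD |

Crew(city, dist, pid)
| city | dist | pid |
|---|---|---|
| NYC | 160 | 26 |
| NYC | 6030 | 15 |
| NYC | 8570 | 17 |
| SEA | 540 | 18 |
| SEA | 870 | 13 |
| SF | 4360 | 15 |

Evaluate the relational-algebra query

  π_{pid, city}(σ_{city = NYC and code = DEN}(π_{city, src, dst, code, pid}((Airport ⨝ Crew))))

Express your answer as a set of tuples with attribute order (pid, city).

{(15, NYC), (17, NYC), (26, NYC)}

Natural join on city: {(NYC, DEN, BOS, IAD, 160, 26), (NYC, DEN, BOS, IAD, 6030, 15), (NYC, DEN, BOS, IAD, 8570, 17), (NYC, JFK, DEN, DEN, 160, 26), (NYC, JFK, DEN, DEN, 6030, 15), (NYC, JFK, DEN, DEN, 8570, 17), (NYC, LHR, IAD, IAD, 160, 26), (NYC, LHR, IAD, IAD, 6030, 15), (NYC, LHR, IAD, IAD, 8570, 17)}
Keep only column(s) city, src, dst, code, pid: {(NYC, BOS, IAD, DEN, 15), (NYC, BOS, IAD, DEN, 17), (NYC, BOS, IAD, DEN, 26), (NYC, DEN, DEN, JFK, 15), (NYC, DEN, DEN, JFK, 17), (NYC, DEN, DEN, JFK, 26), (NYC, IAD, IAD, LHR, 15), (NYC, IAD, IAD, LHR, 17), (NYC, IAD, IAD, LHR, 26)}
Apply σ_{city = NYC and code = DEN}; surviving tuples: {(NYC, BOS, IAD, DEN, 15), (NYC, BOS, IAD, DEN, 17), (NYC, BOS, IAD, DEN, 26)}
Keep only column(s) pid, city: {(15, NYC), (17, NYC), (26, NYC)}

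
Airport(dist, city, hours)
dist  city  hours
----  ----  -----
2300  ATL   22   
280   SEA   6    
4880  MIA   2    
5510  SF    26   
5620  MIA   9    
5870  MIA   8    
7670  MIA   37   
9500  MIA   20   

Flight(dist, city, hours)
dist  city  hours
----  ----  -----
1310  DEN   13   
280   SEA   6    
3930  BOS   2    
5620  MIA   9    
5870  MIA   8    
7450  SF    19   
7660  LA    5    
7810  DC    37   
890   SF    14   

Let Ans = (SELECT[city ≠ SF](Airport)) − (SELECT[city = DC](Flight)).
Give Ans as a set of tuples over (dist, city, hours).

Selection city ≠ SF: {(2300, ATL, 22), (280, SEA, 6), (4880, MIA, 2), (5620, MIA, 9), (5870, MIA, 8), (7670, MIA, 37), (9500, MIA, 20)}
Selection city = DC: {(7810, DC, 37)}
Set difference of the two operands is {(2300, ATL, 22), (280, SEA, 6), (4880, MIA, 2), (5620, MIA, 9), (5870, MIA, 8), (7670, MIA, 37), (9500, MIA, 20)}.

{(2300, ATL, 22), (280, SEA, 6), (4880, MIA, 2), (5620, MIA, 9), (5870, MIA, 8), (7670, MIA, 37), (9500, MIA, 20)}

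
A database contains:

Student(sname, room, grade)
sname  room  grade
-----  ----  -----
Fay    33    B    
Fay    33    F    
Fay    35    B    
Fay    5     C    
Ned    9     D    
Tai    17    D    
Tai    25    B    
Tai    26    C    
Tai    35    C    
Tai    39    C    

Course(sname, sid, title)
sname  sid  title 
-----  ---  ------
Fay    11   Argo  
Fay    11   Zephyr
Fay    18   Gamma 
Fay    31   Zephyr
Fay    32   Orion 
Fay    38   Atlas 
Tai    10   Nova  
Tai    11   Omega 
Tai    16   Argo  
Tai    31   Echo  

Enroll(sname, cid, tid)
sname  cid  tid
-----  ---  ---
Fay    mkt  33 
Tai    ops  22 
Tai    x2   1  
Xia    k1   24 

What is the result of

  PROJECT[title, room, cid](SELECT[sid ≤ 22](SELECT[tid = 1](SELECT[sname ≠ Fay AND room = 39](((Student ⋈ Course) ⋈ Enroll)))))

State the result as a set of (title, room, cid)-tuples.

Natural join on sname: {(Fay, 33, B, 11, Argo), (Fay, 33, B, 11, Zephyr), (Fay, 33, B, 18, Gamma), (Fay, 33, B, 31, Zephyr), (Fay, 33, B, 32, Orion), (Fay, 33, B, 38, Atlas), (Fay, 33, F, 11, Argo), (Fay, 33, F, 11, Zephyr), (Fay, 33, F, 18, Gamma), (Fay, 33, F, 31, Zephyr), (Fay, 33, F, 32, Orion), (Fay, 33, F, 38, Atlas), (Fay, 35, B, 11, Argo), (Fay, 35, B, 11, Zephyr), (Fay, 35, B, 18, Gamma), (Fay, 35, B, 31, Zephyr), (Fay, 35, B, 32, Orion), (Fay, 35, B, 38, Atlas), (Fay, 5, C, 11, Argo), (Fay, 5, C, 11, Zephyr), (Fay, 5, C, 18, Gamma), (Fay, 5, C, 31, Zephyr), (Fay, 5, C, 32, Orion), (Fay, 5, C, 38, Atlas), (Tai, 17, D, 10, Nova), (Tai, 17, D, 11, Omega), (Tai, 17, D, 16, Argo), (Tai, 17, D, 31, Echo), (Tai, 25, B, 10, Nova), (Tai, 25, B, 11, Omega), (Tai, 25, B, 16, Argo), (Tai, 25, B, 31, Echo), (Tai, 26, C, 10, Nova), (Tai, 26, C, 11, Omega), (Tai, 26, C, 16, Argo), (Tai, 26, C, 31, Echo), (Tai, 35, C, 10, Nova), (Tai, 35, C, 11, Omega), (Tai, 35, C, 16, Argo), (Tai, 35, C, 31, Echo), (Tai, 39, C, 10, Nova), (Tai, 39, C, 11, Omega), (Tai, 39, C, 16, Argo), (Tai, 39, C, 31, Echo)}
Natural join on sname: {(Fay, 33, B, 11, Argo, mkt, 33), (Fay, 33, B, 11, Zephyr, mkt, 33), (Fay, 33, B, 18, Gamma, mkt, 33), (Fay, 33, B, 31, Zephyr, mkt, 33), (Fay, 33, B, 32, Orion, mkt, 33), (Fay, 33, B, 38, Atlas, mkt, 33), (Fay, 33, F, 11, Argo, mkt, 33), (Fay, 33, F, 11, Zephyr, mkt, 33), (Fay, 33, F, 18, Gamma, mkt, 33), (Fay, 33, F, 31, Zephyr, mkt, 33), (Fay, 33, F, 32, Orion, mkt, 33), (Fay, 33, F, 38, Atlas, mkt, 33), (Fay, 35, B, 11, Argo, mkt, 33), (Fay, 35, B, 11, Zephyr, mkt, 33), (Fay, 35, B, 18, Gamma, mkt, 33), (Fay, 35, B, 31, Zephyr, mkt, 33), (Fay, 35, B, 32, Orion, mkt, 33), (Fay, 35, B, 38, Atlas, mkt, 33), (Fay, 5, C, 11, Argo, mkt, 33), (Fay, 5, C, 11, Zephyr, mkt, 33), (Fay, 5, C, 18, Gamma, mkt, 33), (Fay, 5, C, 31, Zephyr, mkt, 33), (Fay, 5, C, 32, Orion, mkt, 33), (Fay, 5, C, 38, Atlas, mkt, 33), (Tai, 17, D, 10, Nova, ops, 22), (Tai, 17, D, 10, Nova, x2, 1), (Tai, 17, D, 11, Omega, ops, 22), (Tai, 17, D, 11, Omega, x2, 1), (Tai, 17, D, 16, Argo, ops, 22), (Tai, 17, D, 16, Argo, x2, 1), (Tai, 17, D, 31, Echo, ops, 22), (Tai, 17, D, 31, Echo, x2, 1), (Tai, 25, B, 10, Nova, ops, 22), (Tai, 25, B, 10, Nova, x2, 1), (Tai, 25, B, 11, Omega, ops, 22), (Tai, 25, B, 11, Omega, x2, 1), (Tai, 25, B, 16, Argo, ops, 22), (Tai, 25, B, 16, Argo, x2, 1), (Tai, 25, B, 31, Echo, ops, 22), (Tai, 25, B, 31, Echo, x2, 1), (Tai, 26, C, 10, Nova, ops, 22), (Tai, 26, C, 10, Nova, x2, 1), (Tai, 26, C, 11, Omega, ops, 22), (Tai, 26, C, 11, Omega, x2, 1), (Tai, 26, C, 16, Argo, ops, 22), (Tai, 26, C, 16, Argo, x2, 1), (Tai, 26, C, 31, Echo, ops, 22), (Tai, 26, C, 31, Echo, x2, 1), (Tai, 35, C, 10, Nova, ops, 22), (Tai, 35, C, 10, Nova, x2, 1), (Tai, 35, C, 11, Omega, ops, 22), (Tai, 35, C, 11, Omega, x2, 1), (Tai, 35, C, 16, Argo, ops, 22), (Tai, 35, C, 16, Argo, x2, 1), (Tai, 35, C, 31, Echo, ops, 22), (Tai, 35, C, 31, Echo, x2, 1), (Tai, 39, C, 10, Nova, ops, 22), (Tai, 39, C, 10, Nova, x2, 1), (Tai, 39, C, 11, Omega, ops, 22), (Tai, 39, C, 11, Omega, x2, 1), (Tai, 39, C, 16, Argo, ops, 22), (Tai, 39, C, 16, Argo, x2, 1), (Tai, 39, C, 31, Echo, ops, 22), (Tai, 39, C, 31, Echo, x2, 1)}
Apply σ_{sname ≠ Fay AND room = 39}; surviving tuples: {(Tai, 39, C, 10, Nova, ops, 22), (Tai, 39, C, 10, Nova, x2, 1), (Tai, 39, C, 11, Omega, ops, 22), (Tai, 39, C, 11, Omega, x2, 1), (Tai, 39, C, 16, Argo, ops, 22), (Tai, 39, C, 16, Argo, x2, 1), (Tai, 39, C, 31, Echo, ops, 22), (Tai, 39, C, 31, Echo, x2, 1)}
Apply σ_{tid = 1}; surviving tuples: {(Tai, 39, C, 10, Nova, x2, 1), (Tai, 39, C, 11, Omega, x2, 1), (Tai, 39, C, 16, Argo, x2, 1), (Tai, 39, C, 31, Echo, x2, 1)}
Apply σ_{sid ≤ 22}; surviving tuples: {(Tai, 39, C, 10, Nova, x2, 1), (Tai, 39, C, 11, Omega, x2, 1), (Tai, 39, C, 16, Argo, x2, 1)}
π[title, room, cid]: project onto (title, room, cid) → {(Argo, 39, x2), (Nova, 39, x2), (Omega, 39, x2)}

{(Argo, 39, x2), (Nova, 39, x2), (Omega, 39, x2)}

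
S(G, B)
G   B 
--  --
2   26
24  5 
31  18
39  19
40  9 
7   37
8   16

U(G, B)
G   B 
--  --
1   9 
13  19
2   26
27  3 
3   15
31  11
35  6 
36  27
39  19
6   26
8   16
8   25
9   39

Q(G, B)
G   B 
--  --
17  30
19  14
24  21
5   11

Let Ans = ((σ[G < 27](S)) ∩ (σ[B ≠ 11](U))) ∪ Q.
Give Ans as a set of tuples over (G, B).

{(17, 30), (19, 14), (2, 26), (24, 21), (5, 11), (8, 16)}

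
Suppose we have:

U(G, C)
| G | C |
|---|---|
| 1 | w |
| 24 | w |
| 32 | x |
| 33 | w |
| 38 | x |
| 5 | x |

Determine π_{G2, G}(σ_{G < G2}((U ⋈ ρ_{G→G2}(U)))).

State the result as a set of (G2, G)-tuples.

ρ[G→G2]: schema becomes (G2, C); tuples unchanged.
U ⋈ ρ_{G→G2}(U) (natural join on C): {(1, w, 1), (1, w, 24), (1, w, 33), (24, w, 1), (24, w, 24), (24, w, 33), (32, x, 32), (32, x, 38), (32, x, 5), (33, w, 1), (33, w, 24), (33, w, 33), (38, x, 32), (38, x, 38), (38, x, 5), (5, x, 32), (5, x, 38), (5, x, 5)}
Apply σ_{G < G2}; surviving tuples: {(1, w, 24), (1, w, 33), (24, w, 33), (32, x, 38), (5, x, 32), (5, x, 38)}
Keep only column(s) G2, G: {(24, 1), (32, 5), (33, 1), (33, 24), (38, 32), (38, 5)}

{(24, 1), (32, 5), (33, 1), (33, 24), (38, 32), (38, 5)}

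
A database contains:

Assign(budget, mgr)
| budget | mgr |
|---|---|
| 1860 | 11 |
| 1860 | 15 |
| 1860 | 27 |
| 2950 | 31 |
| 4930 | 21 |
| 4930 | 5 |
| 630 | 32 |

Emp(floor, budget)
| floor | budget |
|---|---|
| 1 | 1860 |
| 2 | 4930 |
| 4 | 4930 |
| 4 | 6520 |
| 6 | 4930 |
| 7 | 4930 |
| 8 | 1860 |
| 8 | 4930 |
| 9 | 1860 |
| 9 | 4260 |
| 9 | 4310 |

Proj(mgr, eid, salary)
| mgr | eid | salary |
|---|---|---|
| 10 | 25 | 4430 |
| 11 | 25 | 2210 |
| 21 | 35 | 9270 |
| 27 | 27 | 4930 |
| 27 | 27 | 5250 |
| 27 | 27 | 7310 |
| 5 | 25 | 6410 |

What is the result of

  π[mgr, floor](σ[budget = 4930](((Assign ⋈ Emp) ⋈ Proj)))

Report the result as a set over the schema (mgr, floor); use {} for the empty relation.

Natural join on budget: {(1860, 11, 1), (1860, 11, 8), (1860, 11, 9), (1860, 15, 1), (1860, 15, 8), (1860, 15, 9), (1860, 27, 1), (1860, 27, 8), (1860, 27, 9), (4930, 21, 2), (4930, 21, 4), (4930, 21, 6), (4930, 21, 7), (4930, 21, 8), (4930, 5, 2), (4930, 5, 4), (4930, 5, 6), (4930, 5, 7), (4930, 5, 8)}
Natural join on mgr: {(1860, 11, 1, 25, 2210), (1860, 11, 8, 25, 2210), (1860, 11, 9, 25, 2210), (1860, 27, 1, 27, 4930), (1860, 27, 1, 27, 5250), (1860, 27, 1, 27, 7310), (1860, 27, 8, 27, 4930), (1860, 27, 8, 27, 5250), (1860, 27, 8, 27, 7310), (1860, 27, 9, 27, 4930), (1860, 27, 9, 27, 5250), (1860, 27, 9, 27, 7310), (4930, 21, 2, 35, 9270), (4930, 21, 4, 35, 9270), (4930, 21, 6, 35, 9270), (4930, 21, 7, 35, 9270), (4930, 21, 8, 35, 9270), (4930, 5, 2, 25, 6410), (4930, 5, 4, 25, 6410), (4930, 5, 6, 25, 6410), (4930, 5, 7, 25, 6410), (4930, 5, 8, 25, 6410)}
Selection budget = 4930: {(4930, 21, 2, 35, 9270), (4930, 21, 4, 35, 9270), (4930, 21, 6, 35, 9270), (4930, 21, 7, 35, 9270), (4930, 21, 8, 35, 9270), (4930, 5, 2, 25, 6410), (4930, 5, 4, 25, 6410), (4930, 5, 6, 25, 6410), (4930, 5, 7, 25, 6410), (4930, 5, 8, 25, 6410)}
Projecting to mgr, floor: {(21, 2), (21, 4), (21, 6), (21, 7), (21, 8), (5, 2), (5, 4), (5, 6), (5, 7), (5, 8)}

{(21, 2), (21, 4), (21, 6), (21, 7), (21, 8), (5, 2), (5, 4), (5, 6), (5, 7), (5, 8)}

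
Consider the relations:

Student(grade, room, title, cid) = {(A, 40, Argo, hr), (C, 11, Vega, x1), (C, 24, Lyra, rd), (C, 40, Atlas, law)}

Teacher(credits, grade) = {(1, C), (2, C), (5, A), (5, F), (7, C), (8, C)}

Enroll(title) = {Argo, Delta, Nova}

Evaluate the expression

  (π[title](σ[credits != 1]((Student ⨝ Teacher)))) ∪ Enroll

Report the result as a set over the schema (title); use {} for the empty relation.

{Argo, Atlas, Delta, Lyra, Nova, Vega}

Joining Student and Teacher on grade yields {(A, 40, Argo, hr, 5), (C, 11, Vega, x1, 1), (C, 11, Vega, x1, 2), (C, 11, Vega, x1, 7), (C, 11, Vega, x1, 8), (C, 24, Lyra, rd, 1), (C, 24, Lyra, rd, 2), (C, 24, Lyra, rd, 7), (C, 24, Lyra, rd, 8), (C, 40, Atlas, law, 1), (C, 40, Atlas, law, 2), (C, 40, Atlas, law, 7), (C, 40, Atlas, law, 8)}.
σ[credits != 1]: keep tuples satisfying credits != 1 → {(A, 40, Argo, hr, 5), (C, 11, Vega, x1, 2), (C, 11, Vega, x1, 7), (C, 11, Vega, x1, 8), (C, 24, Lyra, rd, 2), (C, 24, Lyra, rd, 7), (C, 24, Lyra, rd, 8), (C, 40, Atlas, law, 2), (C, 40, Atlas, law, 7), (C, 40, Atlas, law, 8)}
Keep only column(s) title (6 duplicate(s) eliminated): {Argo, Atlas, Lyra, Vega}
Taking the union: {Argo, Atlas, Delta, Lyra, Nova, Vega}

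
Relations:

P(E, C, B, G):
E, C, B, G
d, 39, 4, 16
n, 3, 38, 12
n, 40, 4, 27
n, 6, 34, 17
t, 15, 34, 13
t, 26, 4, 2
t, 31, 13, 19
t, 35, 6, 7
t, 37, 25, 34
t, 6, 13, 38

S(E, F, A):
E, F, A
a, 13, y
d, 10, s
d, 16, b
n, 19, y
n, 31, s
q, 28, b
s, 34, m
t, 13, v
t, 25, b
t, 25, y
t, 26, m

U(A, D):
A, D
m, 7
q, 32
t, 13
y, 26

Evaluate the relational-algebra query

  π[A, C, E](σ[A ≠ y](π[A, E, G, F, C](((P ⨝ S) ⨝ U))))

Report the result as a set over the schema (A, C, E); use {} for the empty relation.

{(m, 15, t), (m, 26, t), (m, 31, t), (m, 35, t), (m, 37, t), (m, 6, t)}

Joining P and S on E yields {(d, 39, 4, 16, 10, s), (d, 39, 4, 16, 16, b), (n, 3, 38, 12, 19, y), (n, 3, 38, 12, 31, s), (n, 40, 4, 27, 19, y), (n, 40, 4, 27, 31, s), (n, 6, 34, 17, 19, y), (n, 6, 34, 17, 31, s), (t, 15, 34, 13, 13, v), (t, 15, 34, 13, 25, b), (t, 15, 34, 13, 25, y), (t, 15, 34, 13, 26, m), (t, 26, 4, 2, 13, v), (t, 26, 4, 2, 25, b), (t, 26, 4, 2, 25, y), (t, 26, 4, 2, 26, m), (t, 31, 13, 19, 13, v), (t, 31, 13, 19, 25, b), (t, 31, 13, 19, 25, y), (t, 31, 13, 19, 26, m), (t, 35, 6, 7, 13, v), (t, 35, 6, 7, 25, b), (t, 35, 6, 7, 25, y), (t, 35, 6, 7, 26, m), (t, 37, 25, 34, 13, v), (t, 37, 25, 34, 25, b), (t, 37, 25, 34, 25, y), (t, 37, 25, 34, 26, m), (t, 6, 13, 38, 13, v), (t, 6, 13, 38, 25, b), (t, 6, 13, 38, 25, y), (t, 6, 13, 38, 26, m)}.
Joining (P ⨝ S) and U on A yields {(n, 3, 38, 12, 19, y, 26), (n, 40, 4, 27, 19, y, 26), (n, 6, 34, 17, 19, y, 26), (t, 15, 34, 13, 25, y, 26), (t, 15, 34, 13, 26, m, 7), (t, 26, 4, 2, 25, y, 26), (t, 26, 4, 2, 26, m, 7), (t, 31, 13, 19, 25, y, 26), (t, 31, 13, 19, 26, m, 7), (t, 35, 6, 7, 25, y, 26), (t, 35, 6, 7, 26, m, 7), (t, 37, 25, 34, 25, y, 26), (t, 37, 25, 34, 26, m, 7), (t, 6, 13, 38, 25, y, 26), (t, 6, 13, 38, 26, m, 7)}.
π[A, E, G, F, C]: project onto (A, E, G, F, C) → {(m, t, 13, 26, 15), (m, t, 19, 26, 31), (m, t, 2, 26, 26), (m, t, 34, 26, 37), (m, t, 38, 26, 6), (m, t, 7, 26, 35), (y, n, 12, 19, 3), (y, n, 17, 19, 6), (y, n, 27, 19, 40), (y, t, 13, 25, 15), (y, t, 19, 25, 31), (y, t, 2, 25, 26), (y, t, 34, 25, 37), (y, t, 38, 25, 6), (y, t, 7, 25, 35)}
σ[A ≠ y]: keep tuples satisfying A ≠ y → {(m, t, 13, 26, 15), (m, t, 19, 26, 31), (m, t, 2, 26, 26), (m, t, 34, 26, 37), (m, t, 38, 26, 6), (m, t, 7, 26, 35)}
π[A, C, E]: project onto (A, C, E) → {(m, 15, t), (m, 26, t), (m, 31, t), (m, 35, t), (m, 37, t), (m, 6, t)}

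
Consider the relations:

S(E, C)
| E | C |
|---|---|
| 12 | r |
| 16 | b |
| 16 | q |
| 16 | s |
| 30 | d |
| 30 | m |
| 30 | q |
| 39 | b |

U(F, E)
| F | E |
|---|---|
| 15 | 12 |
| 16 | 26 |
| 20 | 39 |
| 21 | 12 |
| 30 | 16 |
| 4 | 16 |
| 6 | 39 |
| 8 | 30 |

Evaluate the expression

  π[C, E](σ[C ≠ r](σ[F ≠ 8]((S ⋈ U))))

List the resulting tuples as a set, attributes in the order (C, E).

{(b, 16), (b, 39), (q, 16), (s, 16)}

S ⋈ U (natural join on E): {(12, r, 15), (12, r, 21), (16, b, 30), (16, b, 4), (16, q, 30), (16, q, 4), (16, s, 30), (16, s, 4), (30, d, 8), (30, m, 8), (30, q, 8), (39, b, 20), (39, b, 6)}
σ[F ≠ 8]: keep tuples satisfying F ≠ 8 → {(12, r, 15), (12, r, 21), (16, b, 30), (16, b, 4), (16, q, 30), (16, q, 4), (16, s, 30), (16, s, 4), (39, b, 20), (39, b, 6)}
σ[C ≠ r]: keep tuples satisfying C ≠ r → {(16, b, 30), (16, b, 4), (16, q, 30), (16, q, 4), (16, s, 30), (16, s, 4), (39, b, 20), (39, b, 6)}
Projecting to C, E (4 duplicate(s) eliminated): {(b, 16), (b, 39), (q, 16), (s, 16)}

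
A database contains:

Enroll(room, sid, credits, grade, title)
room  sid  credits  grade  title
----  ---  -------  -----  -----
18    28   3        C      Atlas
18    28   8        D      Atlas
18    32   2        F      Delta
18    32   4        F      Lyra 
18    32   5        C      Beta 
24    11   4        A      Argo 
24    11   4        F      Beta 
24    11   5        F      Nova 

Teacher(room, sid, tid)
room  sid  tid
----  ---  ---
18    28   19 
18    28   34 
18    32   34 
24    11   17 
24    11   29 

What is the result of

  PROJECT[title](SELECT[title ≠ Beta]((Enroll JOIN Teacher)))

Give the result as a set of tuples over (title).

{Argo, Atlas, Delta, Lyra, Nova}

Enroll ⋈ Teacher (natural join on room, sid): {(18, 28, 3, C, Atlas, 19), (18, 28, 3, C, Atlas, 34), (18, 28, 8, D, Atlas, 19), (18, 28, 8, D, Atlas, 34), (18, 32, 2, F, Delta, 34), (18, 32, 4, F, Lyra, 34), (18, 32, 5, C, Beta, 34), (24, 11, 4, A, Argo, 17), (24, 11, 4, A, Argo, 29), (24, 11, 4, F, Beta, 17), (24, 11, 4, F, Beta, 29), (24, 11, 5, F, Nova, 17), (24, 11, 5, F, Nova, 29)}
Filtering on title ≠ Beta leaves {(18, 28, 3, C, Atlas, 19), (18, 28, 3, C, Atlas, 34), (18, 28, 8, D, Atlas, 19), (18, 28, 8, D, Atlas, 34), (18, 32, 2, F, Delta, 34), (18, 32, 4, F, Lyra, 34), (24, 11, 4, A, Argo, 17), (24, 11, 4, A, Argo, 29), (24, 11, 5, F, Nova, 17), (24, 11, 5, F, Nova, 29)}.
Projecting to title (5 duplicate(s) eliminated): {Argo, Atlas, Delta, Lyra, Nova}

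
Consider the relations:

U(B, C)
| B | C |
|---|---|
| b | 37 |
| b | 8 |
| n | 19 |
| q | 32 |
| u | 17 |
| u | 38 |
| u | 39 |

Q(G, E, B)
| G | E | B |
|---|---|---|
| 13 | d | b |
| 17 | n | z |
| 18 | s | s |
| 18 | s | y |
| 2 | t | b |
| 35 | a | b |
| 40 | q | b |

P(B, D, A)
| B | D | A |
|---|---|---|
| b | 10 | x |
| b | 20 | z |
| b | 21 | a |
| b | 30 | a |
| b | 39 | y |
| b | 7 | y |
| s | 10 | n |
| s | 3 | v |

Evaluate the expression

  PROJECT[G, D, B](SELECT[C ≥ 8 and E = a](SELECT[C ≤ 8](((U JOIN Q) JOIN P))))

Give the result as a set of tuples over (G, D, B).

{(35, 10, b), (35, 20, b), (35, 21, b), (35, 30, b), (35, 39, b), (35, 7, b)}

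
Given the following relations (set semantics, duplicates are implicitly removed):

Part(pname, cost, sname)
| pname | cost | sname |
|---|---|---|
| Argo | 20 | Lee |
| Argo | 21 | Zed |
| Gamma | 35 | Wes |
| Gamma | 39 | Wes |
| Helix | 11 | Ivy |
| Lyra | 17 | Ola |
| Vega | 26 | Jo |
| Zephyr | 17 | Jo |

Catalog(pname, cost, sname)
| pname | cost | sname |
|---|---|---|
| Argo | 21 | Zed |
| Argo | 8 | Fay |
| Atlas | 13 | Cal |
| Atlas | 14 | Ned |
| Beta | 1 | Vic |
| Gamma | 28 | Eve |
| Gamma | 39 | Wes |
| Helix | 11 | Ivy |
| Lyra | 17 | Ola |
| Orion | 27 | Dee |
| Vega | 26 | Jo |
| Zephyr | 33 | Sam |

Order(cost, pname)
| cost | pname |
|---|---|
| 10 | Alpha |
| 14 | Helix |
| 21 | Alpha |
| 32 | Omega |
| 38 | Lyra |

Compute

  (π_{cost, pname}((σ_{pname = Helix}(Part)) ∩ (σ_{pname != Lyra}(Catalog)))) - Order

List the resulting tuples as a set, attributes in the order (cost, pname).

{(11, Helix)}

Filtering on pname = Helix leaves {(Helix, 11, Ivy)}.
Filtering on pname != Lyra leaves {(Argo, 21, Zed), (Argo, 8, Fay), (Atlas, 13, Cal), (Atlas, 14, Ned), (Beta, 1, Vic), (Gamma, 28, Eve), (Gamma, 39, Wes), (Helix, 11, Ivy), (Orion, 27, Dee), (Vega, 26, Jo), (Zephyr, 33, Sam)}.
Set intersection of the two operands is {(Helix, 11, Ivy)}.
Projecting to cost, pname: {(11, Helix)}
Set difference of the two operands is {(11, Helix)}.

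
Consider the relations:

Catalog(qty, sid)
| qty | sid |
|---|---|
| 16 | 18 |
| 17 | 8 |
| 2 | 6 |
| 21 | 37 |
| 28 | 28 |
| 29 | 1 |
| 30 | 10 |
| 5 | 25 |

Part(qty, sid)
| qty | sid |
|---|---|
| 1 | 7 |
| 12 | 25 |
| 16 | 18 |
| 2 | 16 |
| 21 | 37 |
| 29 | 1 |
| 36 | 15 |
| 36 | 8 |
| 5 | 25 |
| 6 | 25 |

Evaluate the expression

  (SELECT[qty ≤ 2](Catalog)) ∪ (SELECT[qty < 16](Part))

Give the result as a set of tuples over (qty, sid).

σ[qty ≤ 2]: keep tuples satisfying qty ≤ 2 → {(2, 6)}
σ[qty < 16]: keep tuples satisfying qty < 16 → {(1, 7), (12, 25), (2, 16), (5, 25), (6, 25)}
Union: {(2, 6)} with {(1, 7), (12, 25), (2, 16), (5, 25), (6, 25)} → {(1, 7), (12, 25), (2, 16), (2, 6), (5, 25), (6, 25)}

{(1, 7), (12, 25), (2, 16), (2, 6), (5, 25), (6, 25)}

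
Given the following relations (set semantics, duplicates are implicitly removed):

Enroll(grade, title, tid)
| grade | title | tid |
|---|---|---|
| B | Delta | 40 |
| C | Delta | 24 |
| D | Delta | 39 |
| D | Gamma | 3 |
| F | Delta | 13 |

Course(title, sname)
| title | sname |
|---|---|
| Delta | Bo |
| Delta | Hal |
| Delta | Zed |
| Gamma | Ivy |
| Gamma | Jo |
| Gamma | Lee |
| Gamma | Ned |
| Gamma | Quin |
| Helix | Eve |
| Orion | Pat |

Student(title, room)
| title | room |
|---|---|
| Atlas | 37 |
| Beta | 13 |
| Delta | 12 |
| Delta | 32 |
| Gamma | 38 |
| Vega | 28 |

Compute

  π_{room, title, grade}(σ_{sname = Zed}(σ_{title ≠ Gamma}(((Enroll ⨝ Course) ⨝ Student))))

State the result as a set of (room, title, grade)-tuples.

{(12, Delta, B), (12, Delta, C), (12, Delta, D), (12, Delta, F), (32, Delta, B), (32, Delta, C), (32, Delta, D), (32, Delta, F)}

Enroll ⋈ Course (natural join on title): {(B, Delta, 40, Bo), (B, Delta, 40, Hal), (B, Delta, 40, Zed), (C, Delta, 24, Bo), (C, Delta, 24, Hal), (C, Delta, 24, Zed), (D, Delta, 39, Bo), (D, Delta, 39, Hal), (D, Delta, 39, Zed), (D, Gamma, 3, Ivy), (D, Gamma, 3, Jo), (D, Gamma, 3, Lee), (D, Gamma, 3, Ned), (D, Gamma, 3, Quin), (F, Delta, 13, Bo), (F, Delta, 13, Hal), (F, Delta, 13, Zed)}
(Enroll ⨝ Course) ⋈ Student (natural join on title): {(B, Delta, 40, Bo, 12), (B, Delta, 40, Bo, 32), (B, Delta, 40, Hal, 12), (B, Delta, 40, Hal, 32), (B, Delta, 40, Zed, 12), (B, Delta, 40, Zed, 32), (C, Delta, 24, Bo, 12), (C, Delta, 24, Bo, 32), (C, Delta, 24, Hal, 12), (C, Delta, 24, Hal, 32), (C, Delta, 24, Zed, 12), (C, Delta, 24, Zed, 32), (D, Delta, 39, Bo, 12), (D, Delta, 39, Bo, 32), (D, Delta, 39, Hal, 12), (D, Delta, 39, Hal, 32), (D, Delta, 39, Zed, 12), (D, Delta, 39, Zed, 32), (D, Gamma, 3, Ivy, 38), (D, Gamma, 3, Jo, 38), (D, Gamma, 3, Lee, 38), (D, Gamma, 3, Ned, 38), (D, Gamma, 3, Quin, 38), (F, Delta, 13, Bo, 12), (F, Delta, 13, Bo, 32), (F, Delta, 13, Hal, 12), (F, Delta, 13, Hal, 32), (F, Delta, 13, Zed, 12), (F, Delta, 13, Zed, 32)}
Filtering on title ≠ Gamma leaves {(B, Delta, 40, Bo, 12), (B, Delta, 40, Bo, 32), (B, Delta, 40, Hal, 12), (B, Delta, 40, Hal, 32), (B, Delta, 40, Zed, 12), (B, Delta, 40, Zed, 32), (C, Delta, 24, Bo, 12), (C, Delta, 24, Bo, 32), (C, Delta, 24, Hal, 12), (C, Delta, 24, Hal, 32), (C, Delta, 24, Zed, 12), (C, Delta, 24, Zed, 32), (D, Delta, 39, Bo, 12), (D, Delta, 39, Bo, 32), (D, Delta, 39, Hal, 12), (D, Delta, 39, Hal, 32), (D, Delta, 39, Zed, 12), (D, Delta, 39, Zed, 32), (F, Delta, 13, Bo, 12), (F, Delta, 13, Bo, 32), (F, Delta, 13, Hal, 12), (F, Delta, 13, Hal, 32), (F, Delta, 13, Zed, 12), (F, Delta, 13, Zed, 32)}.
Filtering on sname = Zed leaves {(B, Delta, 40, Zed, 12), (B, Delta, 40, Zed, 32), (C, Delta, 24, Zed, 12), (C, Delta, 24, Zed, 32), (D, Delta, 39, Zed, 12), (D, Delta, 39, Zed, 32), (F, Delta, 13, Zed, 12), (F, Delta, 13, Zed, 32)}.
Keep only column(s) room, title, grade: {(12, Delta, B), (12, Delta, C), (12, Delta, D), (12, Delta, F), (32, Delta, B), (32, Delta, C), (32, Delta, D), (32, Delta, F)}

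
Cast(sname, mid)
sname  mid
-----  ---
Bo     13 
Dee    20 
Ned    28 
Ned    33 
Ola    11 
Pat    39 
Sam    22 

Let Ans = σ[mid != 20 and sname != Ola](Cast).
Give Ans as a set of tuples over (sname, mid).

{(Bo, 13), (Ned, 28), (Ned, 33), (Pat, 39), (Sam, 22)}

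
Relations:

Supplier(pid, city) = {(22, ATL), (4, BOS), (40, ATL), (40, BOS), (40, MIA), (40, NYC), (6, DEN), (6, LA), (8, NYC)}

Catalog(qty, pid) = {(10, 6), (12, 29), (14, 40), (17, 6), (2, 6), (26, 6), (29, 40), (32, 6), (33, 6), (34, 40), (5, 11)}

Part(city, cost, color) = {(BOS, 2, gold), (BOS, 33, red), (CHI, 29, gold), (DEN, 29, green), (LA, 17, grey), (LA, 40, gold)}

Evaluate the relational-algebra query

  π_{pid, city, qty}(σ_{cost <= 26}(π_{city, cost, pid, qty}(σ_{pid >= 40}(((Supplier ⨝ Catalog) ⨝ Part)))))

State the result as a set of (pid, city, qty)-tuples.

{(40, BOS, 14), (40, BOS, 29), (40, BOS, 34)}

Natural join on pid: {(40, ATL, 14), (40, ATL, 29), (40, ATL, 34), (40, BOS, 14), (40, BOS, 29), (40, BOS, 34), (40, MIA, 14), (40, MIA, 29), (40, MIA, 34), (40, NYC, 14), (40, NYC, 29), (40, NYC, 34), (6, DEN, 10), (6, DEN, 17), (6, DEN, 2), (6, DEN, 26), (6, DEN, 32), (6, DEN, 33), (6, LA, 10), (6, LA, 17), (6, LA, 2), (6, LA, 26), (6, LA, 32), (6, LA, 33)}
Natural join on city: {(40, BOS, 14, 2, gold), (40, BOS, 14, 33, red), (40, BOS, 29, 2, gold), (40, BOS, 29, 33, red), (40, BOS, 34, 2, gold), (40, BOS, 34, 33, red), (6, DEN, 10, 29, green), (6, DEN, 17, 29, green), (6, DEN, 2, 29, green), (6, DEN, 26, 29, green), (6, DEN, 32, 29, green), (6, DEN, 33, 29, green), (6, LA, 10, 17, grey), (6, LA, 10, 40, gold), (6, LA, 17, 17, grey), (6, LA, 17, 40, gold), (6, LA, 2, 17, grey), (6, LA, 2, 40, gold), (6, LA, 26, 17, grey), (6, LA, 26, 40, gold), (6, LA, 32, 17, grey), (6, LA, 32, 40, gold), (6, LA, 33, 17, grey), (6, LA, 33, 40, gold)}
Apply σ_{pid >= 40}; surviving tuples: {(40, BOS, 14, 2, gold), (40, BOS, 14, 33, red), (40, BOS, 29, 2, gold), (40, BOS, 29, 33, red), (40, BOS, 34, 2, gold), (40, BOS, 34, 33, red)}
Projecting to city, cost, pid, qty: {(BOS, 2, 40, 14), (BOS, 2, 40, 29), (BOS, 2, 40, 34), (BOS, 33, 40, 14), (BOS, 33, 40, 29), (BOS, 33, 40, 34)}
Apply σ_{cost <= 26}; surviving tuples: {(BOS, 2, 40, 14), (BOS, 2, 40, 29), (BOS, 2, 40, 34)}
Projecting to pid, city, qty: {(40, BOS, 14), (40, BOS, 29), (40, BOS, 34)}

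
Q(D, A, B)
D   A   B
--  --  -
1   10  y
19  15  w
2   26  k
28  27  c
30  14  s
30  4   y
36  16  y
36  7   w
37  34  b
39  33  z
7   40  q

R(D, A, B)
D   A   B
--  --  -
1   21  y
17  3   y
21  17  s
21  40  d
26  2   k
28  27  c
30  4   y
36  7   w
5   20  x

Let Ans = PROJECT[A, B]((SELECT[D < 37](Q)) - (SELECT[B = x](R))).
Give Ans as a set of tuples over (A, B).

Filtering on D < 37 leaves {(1, 10, y), (19, 15, w), (2, 26, k), (28, 27, c), (30, 14, s), (30, 4, y), (36, 16, y), (36, 7, w), (7, 40, q)}.
Filtering on B = x leaves {(5, 20, x)}.
Taking the difference: {(1, 10, y), (19, 15, w), (2, 26, k), (28, 27, c), (30, 14, s), (30, 4, y), (36, 16, y), (36, 7, w), (7, 40, q)}
Keep only column(s) A, B: {(10, y), (14, s), (15, w), (16, y), (26, k), (27, c), (4, y), (40, q), (7, w)}

{(10, y), (14, s), (15, w), (16, y), (26, k), (27, c), (4, y), (40, q), (7, w)}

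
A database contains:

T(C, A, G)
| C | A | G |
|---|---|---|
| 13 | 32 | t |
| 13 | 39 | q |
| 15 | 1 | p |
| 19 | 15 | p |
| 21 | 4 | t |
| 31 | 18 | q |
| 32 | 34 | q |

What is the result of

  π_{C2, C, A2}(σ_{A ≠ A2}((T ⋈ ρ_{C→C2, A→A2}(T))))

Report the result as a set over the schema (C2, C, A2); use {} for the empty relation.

{(13, 21, 32), (13, 31, 39), (13, 32, 39), (15, 19, 1), (19, 15, 15), (21, 13, 4), (31, 13, 18), (31, 32, 18), (32, 13, 34), (32, 31, 34)}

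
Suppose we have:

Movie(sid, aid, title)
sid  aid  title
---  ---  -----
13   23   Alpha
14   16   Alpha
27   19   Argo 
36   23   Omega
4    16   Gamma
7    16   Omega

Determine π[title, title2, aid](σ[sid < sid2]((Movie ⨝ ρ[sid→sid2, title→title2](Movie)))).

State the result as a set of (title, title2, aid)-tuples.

{(Alpha, Omega, 23), (Gamma, Alpha, 16), (Gamma, Omega, 16), (Omega, Alpha, 16)}

ρ[sid→sid2, title→title2]: schema becomes (sid2, aid, title2); tuples unchanged.
Movie ⋈ ρ[sid→sid2, title→title2](Movie) (natural join on aid): {(13, 23, Alpha, 13, Alpha), (13, 23, Alpha, 36, Omega), (14, 16, Alpha, 14, Alpha), (14, 16, Alpha, 4, Gamma), (14, 16, Alpha, 7, Omega), (27, 19, Argo, 27, Argo), (36, 23, Omega, 13, Alpha), (36, 23, Omega, 36, Omega), (4, 16, Gamma, 14, Alpha), (4, 16, Gamma, 4, Gamma), (4, 16, Gamma, 7, Omega), (7, 16, Omega, 14, Alpha), (7, 16, Omega, 4, Gamma), (7, 16, Omega, 7, Omega)}
Filtering on sid < sid2 leaves {(13, 23, Alpha, 36, Omega), (4, 16, Gamma, 14, Alpha), (4, 16, Gamma, 7, Omega), (7, 16, Omega, 14, Alpha)}.
π[title, title2, aid]: project onto (title, title2, aid) → {(Alpha, Omega, 23), (Gamma, Alpha, 16), (Gamma, Omega, 16), (Omega, Alpha, 16)}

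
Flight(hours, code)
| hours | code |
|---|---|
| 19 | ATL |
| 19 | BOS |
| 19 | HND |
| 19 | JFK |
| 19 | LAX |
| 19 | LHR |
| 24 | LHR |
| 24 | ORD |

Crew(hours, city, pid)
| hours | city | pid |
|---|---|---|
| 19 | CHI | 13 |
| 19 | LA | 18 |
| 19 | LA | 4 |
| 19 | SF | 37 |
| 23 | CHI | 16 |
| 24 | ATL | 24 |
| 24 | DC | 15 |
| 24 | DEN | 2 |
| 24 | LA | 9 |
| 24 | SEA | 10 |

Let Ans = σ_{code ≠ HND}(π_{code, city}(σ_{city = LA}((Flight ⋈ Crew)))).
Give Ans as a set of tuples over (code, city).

{(ATL, LA), (BOS, LA), (JFK, LA), (LAX, LA), (LHR, LA), (ORD, LA)}

Flight ⋈ Crew (natural join on hours): {(19, ATL, CHI, 13), (19, ATL, LA, 18), (19, ATL, LA, 4), (19, ATL, SF, 37), (19, BOS, CHI, 13), (19, BOS, LA, 18), (19, BOS, LA, 4), (19, BOS, SF, 37), (19, HND, CHI, 13), (19, HND, LA, 18), (19, HND, LA, 4), (19, HND, SF, 37), (19, JFK, CHI, 13), (19, JFK, LA, 18), (19, JFK, LA, 4), (19, JFK, SF, 37), (19, LAX, CHI, 13), (19, LAX, LA, 18), (19, LAX, LA, 4), (19, LAX, SF, 37), (19, LHR, CHI, 13), (19, LHR, LA, 18), (19, LHR, LA, 4), (19, LHR, SF, 37), (24, LHR, ATL, 24), (24, LHR, DC, 15), (24, LHR, DEN, 2), (24, LHR, LA, 9), (24, LHR, SEA, 10), (24, ORD, ATL, 24), (24, ORD, DC, 15), (24, ORD, DEN, 2), (24, ORD, LA, 9), (24, ORD, SEA, 10)}
Selection city = LA: {(19, ATL, LA, 18), (19, ATL, LA, 4), (19, BOS, LA, 18), (19, BOS, LA, 4), (19, HND, LA, 18), (19, HND, LA, 4), (19, JFK, LA, 18), (19, JFK, LA, 4), (19, LAX, LA, 18), (19, LAX, LA, 4), (19, LHR, LA, 18), (19, LHR, LA, 4), (24, LHR, LA, 9), (24, ORD, LA, 9)}
π_{code, city} gives {(ATL, LA), (BOS, LA), (HND, LA), (JFK, LA), (LAX, LA), (LHR, LA), (ORD, LA)} (7 duplicate(s) eliminated).
Selection code ≠ HND: {(ATL, LA), (BOS, LA), (JFK, LA), (LAX, LA), (LHR, LA), (ORD, LA)}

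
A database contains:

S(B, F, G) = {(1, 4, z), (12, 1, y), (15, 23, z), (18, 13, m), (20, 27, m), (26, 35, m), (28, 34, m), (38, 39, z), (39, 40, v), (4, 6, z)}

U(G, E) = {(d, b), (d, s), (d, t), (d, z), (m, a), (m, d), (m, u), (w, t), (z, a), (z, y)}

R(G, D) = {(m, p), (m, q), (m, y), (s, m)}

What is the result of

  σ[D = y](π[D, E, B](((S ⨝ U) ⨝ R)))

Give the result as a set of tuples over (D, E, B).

S ⋈ U (natural join on G): {(1, 4, z, a), (1, 4, z, y), (15, 23, z, a), (15, 23, z, y), (18, 13, m, a), (18, 13, m, d), (18, 13, m, u), (20, 27, m, a), (20, 27, m, d), (20, 27, m, u), (26, 35, m, a), (26, 35, m, d), (26, 35, m, u), (28, 34, m, a), (28, 34, m, d), (28, 34, m, u), (38, 39, z, a), (38, 39, z, y), (4, 6, z, a), (4, 6, z, y)}
(S ⨝ U) ⋈ R (natural join on G): {(18, 13, m, a, p), (18, 13, m, a, q), (18, 13, m, a, y), (18, 13, m, d, p), (18, 13, m, d, q), (18, 13, m, d, y), (18, 13, m, u, p), (18, 13, m, u, q), (18, 13, m, u, y), (20, 27, m, a, p), (20, 27, m, a, q), (20, 27, m, a, y), (20, 27, m, d, p), (20, 27, m, d, q), (20, 27, m, d, y), (20, 27, m, u, p), (20, 27, m, u, q), (20, 27, m, u, y), (26, 35, m, a, p), (26, 35, m, a, q), (26, 35, m, a, y), (26, 35, m, d, p), (26, 35, m, d, q), (26, 35, m, d, y), (26, 35, m, u, p), (26, 35, m, u, q), (26, 35, m, u, y), (28, 34, m, a, p), (28, 34, m, a, q), (28, 34, m, a, y), (28, 34, m, d, p), (28, 34, m, d, q), (28, 34, m, d, y), (28, 34, m, u, p), (28, 34, m, u, q), (28, 34, m, u, y)}
π_{D, E, B} gives {(p, a, 18), (p, a, 20), (p, a, 26), (p, a, 28), (p, d, 18), (p, d, 20), (p, d, 26), (p, d, 28), (p, u, 18), (p, u, 20), (p, u, 26), (p, u, 28), (q, a, 18), (q, a, 20), (q, a, 26), (q, a, 28), (q, d, 18), (q, d, 20), (q, d, 26), (q, d, 28), (q, u, 18), (q, u, 20), (q, u, 26), (q, u, 28), (y, a, 18), (y, a, 20), (y, a, 26), (y, a, 28), (y, d, 18), (y, d, 20), (y, d, 26), (y, d, 28), (y, u, 18), (y, u, 20), (y, u, 26), (y, u, 28)}.
σ[D = y]: keep tuples satisfying D = y → {(y, a, 18), (y, a, 20), (y, a, 26), (y, a, 28), (y, d, 18), (y, d, 20), (y, d, 26), (y, d, 28), (y, u, 18), (y, u, 20), (y, u, 26), (y, u, 28)}

{(y, a, 18), (y, a, 20), (y, a, 26), (y, a, 28), (y, d, 18), (y, d, 20), (y, d, 26), (y, d, 28), (y, u, 18), (y, u, 20), (y, u, 26), (y, u, 28)}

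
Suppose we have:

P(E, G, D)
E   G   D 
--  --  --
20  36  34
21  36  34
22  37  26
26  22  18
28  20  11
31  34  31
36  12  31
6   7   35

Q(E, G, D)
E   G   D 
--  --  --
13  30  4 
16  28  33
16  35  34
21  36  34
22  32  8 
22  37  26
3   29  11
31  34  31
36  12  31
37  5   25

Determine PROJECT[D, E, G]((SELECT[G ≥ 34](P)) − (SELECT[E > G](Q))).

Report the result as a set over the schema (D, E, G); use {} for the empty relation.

Apply σ_{G ≥ 34}; surviving tuples: {(20, 36, 34), (21, 36, 34), (22, 37, 26), (31, 34, 31)}
Apply σ_{E > G}; surviving tuples: {(36, 12, 31), (37, 5, 25)}
Difference: {(20, 36, 34), (21, 36, 34), (22, 37, 26), (31, 34, 31)} with {(36, 12, 31), (37, 5, 25)} → {(20, 36, 34), (21, 36, 34), (22, 37, 26), (31, 34, 31)}
Projecting to D, E, G: {(26, 22, 37), (31, 31, 34), (34, 20, 36), (34, 21, 36)}

{(26, 22, 37), (31, 31, 34), (34, 20, 36), (34, 21, 36)}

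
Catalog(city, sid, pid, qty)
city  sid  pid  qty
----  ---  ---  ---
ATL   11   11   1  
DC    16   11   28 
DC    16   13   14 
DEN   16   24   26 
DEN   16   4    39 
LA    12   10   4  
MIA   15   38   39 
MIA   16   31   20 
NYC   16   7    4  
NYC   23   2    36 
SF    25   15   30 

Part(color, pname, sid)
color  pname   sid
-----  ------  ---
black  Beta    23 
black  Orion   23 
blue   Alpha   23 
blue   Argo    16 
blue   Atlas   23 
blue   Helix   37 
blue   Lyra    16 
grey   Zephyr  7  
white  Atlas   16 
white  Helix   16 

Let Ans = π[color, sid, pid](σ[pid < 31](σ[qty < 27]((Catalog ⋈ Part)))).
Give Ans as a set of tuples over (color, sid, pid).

{(blue, 16, 13), (blue, 16, 24), (blue, 16, 7), (white, 16, 13), (white, 16, 24), (white, 16, 7)}

Joining Catalog and Part on sid yields {(DC, 16, 11, 28, blue, Argo), (DC, 16, 11, 28, blue, Lyra), (DC, 16, 11, 28, white, Atlas), (DC, 16, 11, 28, white, Helix), (DC, 16, 13, 14, blue, Argo), (DC, 16, 13, 14, blue, Lyra), (DC, 16, 13, 14, white, Atlas), (DC, 16, 13, 14, white, Helix), (DEN, 16, 24, 26, blue, Argo), (DEN, 16, 24, 26, blue, Lyra), (DEN, 16, 24, 26, white, Atlas), (DEN, 16, 24, 26, white, Helix), (DEN, 16, 4, 39, blue, Argo), (DEN, 16, 4, 39, blue, Lyra), (DEN, 16, 4, 39, white, Atlas), (DEN, 16, 4, 39, white, Helix), (MIA, 16, 31, 20, blue, Argo), (MIA, 16, 31, 20, blue, Lyra), (MIA, 16, 31, 20, white, Atlas), (MIA, 16, 31, 20, white, Helix), (NYC, 16, 7, 4, blue, Argo), (NYC, 16, 7, 4, blue, Lyra), (NYC, 16, 7, 4, white, Atlas), (NYC, 16, 7, 4, white, Helix), (NYC, 23, 2, 36, black, Beta), (NYC, 23, 2, 36, black, Orion), (NYC, 23, 2, 36, blue, Alpha), (NYC, 23, 2, 36, blue, Atlas)}.
σ[qty < 27]: keep tuples satisfying qty < 27 → {(DC, 16, 13, 14, blue, Argo), (DC, 16, 13, 14, blue, Lyra), (DC, 16, 13, 14, white, Atlas), (DC, 16, 13, 14, white, Helix), (DEN, 16, 24, 26, blue, Argo), (DEN, 16, 24, 26, blue, Lyra), (DEN, 16, 24, 26, white, Atlas), (DEN, 16, 24, 26, white, Helix), (MIA, 16, 31, 20, blue, Argo), (MIA, 16, 31, 20, blue, Lyra), (MIA, 16, 31, 20, white, Atlas), (MIA, 16, 31, 20, white, Helix), (NYC, 16, 7, 4, blue, Argo), (NYC, 16, 7, 4, blue, Lyra), (NYC, 16, 7, 4, white, Atlas), (NYC, 16, 7, 4, white, Helix)}
σ[pid < 31]: keep tuples satisfying pid < 31 → {(DC, 16, 13, 14, blue, Argo), (DC, 16, 13, 14, blue, Lyra), (DC, 16, 13, 14, white, Atlas), (DC, 16, 13, 14, white, Helix), (DEN, 16, 24, 26, blue, Argo), (DEN, 16, 24, 26, blue, Lyra), (DEN, 16, 24, 26, white, Atlas), (DEN, 16, 24, 26, white, Helix), (NYC, 16, 7, 4, blue, Argo), (NYC, 16, 7, 4, blue, Lyra), (NYC, 16, 7, 4, white, Atlas), (NYC, 16, 7, 4, white, Helix)}
Projecting to color, sid, pid (6 duplicate(s) eliminated): {(blue, 16, 13), (blue, 16, 24), (blue, 16, 7), (white, 16, 13), (white, 16, 24), (white, 16, 7)}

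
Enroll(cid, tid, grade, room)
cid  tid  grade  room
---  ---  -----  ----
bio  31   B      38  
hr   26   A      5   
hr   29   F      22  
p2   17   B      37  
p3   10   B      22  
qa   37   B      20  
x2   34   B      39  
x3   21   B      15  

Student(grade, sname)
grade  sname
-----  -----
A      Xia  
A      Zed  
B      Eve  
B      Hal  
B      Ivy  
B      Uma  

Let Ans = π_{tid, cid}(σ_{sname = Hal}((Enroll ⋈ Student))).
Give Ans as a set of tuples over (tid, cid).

{(10, p3), (17, p2), (21, x3), (31, bio), (34, x2), (37, qa)}

Natural join on grade: {(bio, 31, B, 38, Eve), (bio, 31, B, 38, Hal), (bio, 31, B, 38, Ivy), (bio, 31, B, 38, Uma), (hr, 26, A, 5, Xia), (hr, 26, A, 5, Zed), (p2, 17, B, 37, Eve), (p2, 17, B, 37, Hal), (p2, 17, B, 37, Ivy), (p2, 17, B, 37, Uma), (p3, 10, B, 22, Eve), (p3, 10, B, 22, Hal), (p3, 10, B, 22, Ivy), (p3, 10, B, 22, Uma), (qa, 37, B, 20, Eve), (qa, 37, B, 20, Hal), (qa, 37, B, 20, Ivy), (qa, 37, B, 20, Uma), (x2, 34, B, 39, Eve), (x2, 34, B, 39, Hal), (x2, 34, B, 39, Ivy), (x2, 34, B, 39, Uma), (x3, 21, B, 15, Eve), (x3, 21, B, 15, Hal), (x3, 21, B, 15, Ivy), (x3, 21, B, 15, Uma)}
σ[sname = Hal]: keep tuples satisfying sname = Hal → {(bio, 31, B, 38, Hal), (p2, 17, B, 37, Hal), (p3, 10, B, 22, Hal), (qa, 37, B, 20, Hal), (x2, 34, B, 39, Hal), (x3, 21, B, 15, Hal)}
π_{tid, cid} gives {(10, p3), (17, p2), (21, x3), (31, bio), (34, x2), (37, qa)}.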